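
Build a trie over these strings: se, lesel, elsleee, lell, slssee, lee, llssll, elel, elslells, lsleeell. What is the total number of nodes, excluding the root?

Count nodes per top-level branch (shared prefixes stored once):
  'e'-branch (elel, elsleee, elslells): 12 nodes
  'l'-branch (lee, lell, lesel, llssll, lsleeell): 20 nodes
  's'-branch (se, slssee): 7 nodes
Sum: 39

39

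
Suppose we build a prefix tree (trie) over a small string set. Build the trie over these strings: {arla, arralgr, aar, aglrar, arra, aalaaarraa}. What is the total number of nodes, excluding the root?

Trie structure (* marks end of a word):
(root)
└─ a
   ├─ a
   │  ├─ l
   │  │  └─ a
   │  │     └─ a
   │  │        └─ a
   │  │           └─ r
   │  │              └─ r
   │  │                 └─ a
   │  │                    └─ a *
   │  └─ r *
   ├─ g
   │  └─ l
   │     └─ r
   │        └─ a
   │           └─ r *
   └─ r
      ├─ l
      │  └─ a *
      └─ r
         └─ a *
            └─ l
               └─ g
                  └─ r *
Counting every labelled node above: 24.

24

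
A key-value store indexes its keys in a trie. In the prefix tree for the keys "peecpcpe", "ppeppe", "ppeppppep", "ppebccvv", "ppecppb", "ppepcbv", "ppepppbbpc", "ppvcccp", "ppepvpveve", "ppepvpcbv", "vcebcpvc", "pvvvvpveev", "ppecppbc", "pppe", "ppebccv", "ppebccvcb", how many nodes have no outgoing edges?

14

A leaf is a node with no children — equivalently, the end of a word that is not a proper prefix of any other stored word.
Those words: "peecpcpe", "ppebccvcb", "ppebccvv", "ppecppbc", "ppepcbv", "ppeppe", "ppepppbbpc", "ppeppppep", "ppepvpcbv", "ppepvpveve", "pppe", "ppvcccp", "pvvvvpveev", "vcebcpvc"
Leaf count: 14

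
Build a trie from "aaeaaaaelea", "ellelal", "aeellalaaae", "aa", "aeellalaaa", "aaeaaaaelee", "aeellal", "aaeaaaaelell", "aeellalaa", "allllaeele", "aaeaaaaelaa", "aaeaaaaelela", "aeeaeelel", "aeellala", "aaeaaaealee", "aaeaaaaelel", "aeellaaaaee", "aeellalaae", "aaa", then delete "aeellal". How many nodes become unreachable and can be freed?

After clearing the end-marker at "aeellal", prune upward until reaching a node still needed by another word.
Every node on "aeellal" is still needed (e.g. by "aeellalaaae"), so nothing is freed.
Nodes removed: 0

0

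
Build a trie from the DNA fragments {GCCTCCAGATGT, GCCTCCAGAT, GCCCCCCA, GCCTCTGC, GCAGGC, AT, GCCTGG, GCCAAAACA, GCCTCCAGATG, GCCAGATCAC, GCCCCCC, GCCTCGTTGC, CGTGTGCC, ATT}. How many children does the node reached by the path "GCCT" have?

2

Follow the path "GCCT" to its node, then look at its outgoing edges.
Characters that immediately follow "GCCT" among the stored strings: {C, G}.
That node has 2 child edges.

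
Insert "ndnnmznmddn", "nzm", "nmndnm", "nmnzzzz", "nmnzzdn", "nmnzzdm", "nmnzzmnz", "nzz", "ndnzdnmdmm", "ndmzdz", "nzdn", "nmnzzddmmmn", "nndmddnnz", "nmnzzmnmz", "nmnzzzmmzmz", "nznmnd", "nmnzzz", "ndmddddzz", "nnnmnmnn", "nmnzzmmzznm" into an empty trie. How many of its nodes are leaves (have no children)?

Leaves are exactly the stored words that no other stored word extends.
Those words: "ndmddddzz", "ndmzdz", "ndnnmznmddn", "ndnzdnmdmm", "nmndnm", "nmnzzddmmmn", "nmnzzdm", "nmnzzdn", "nmnzzmmzznm", "nmnzzmnmz", "nmnzzmnz", "nmnzzzmmzmz", "nmnzzzz", "nndmddnnz", "nnnmnmnn", "nzdn", "nzm", "nznmnd", "nzz"
Leaf count: 19

19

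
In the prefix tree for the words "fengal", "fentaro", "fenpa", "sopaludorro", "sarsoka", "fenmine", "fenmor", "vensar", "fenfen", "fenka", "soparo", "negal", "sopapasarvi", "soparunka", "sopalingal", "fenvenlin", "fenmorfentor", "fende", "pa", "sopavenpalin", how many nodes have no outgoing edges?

A leaf is a node with no children — equivalently, the end of a word that is not a proper prefix of any other stored word.
Those words: "fende", "fenfen", "fengal", "fenka", "fenmine", "fenmorfentor", "fenpa", "fentaro", "fenvenlin", "negal", "pa", "sarsoka", "sopalingal", "sopaludorro", "sopapasarvi", "soparo", "soparunka", "sopavenpalin", "vensar"
Leaf count: 19

19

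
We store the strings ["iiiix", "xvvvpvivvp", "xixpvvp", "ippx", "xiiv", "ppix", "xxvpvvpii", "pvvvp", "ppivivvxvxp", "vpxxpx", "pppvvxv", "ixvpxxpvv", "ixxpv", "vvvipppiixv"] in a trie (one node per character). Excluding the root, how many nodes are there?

For each word, the new-node count is its length minus the longest prefix already in the trie:
  "iiiix" → 5 new (i, i, i, i, x)
  "xvvvpvivvp" → 10 new (x, v, v, v, p, v, i, v, v, p)
  "xixpvvp" → prefix "x" already present; 6 new (i, x, p, v, v, p)
  "ippx" → prefix "i" already present; 3 new (p, p, x)
  "xiiv" → prefix "xi" already present; 2 new (i, v)
  "ppix" → 4 new (p, p, i, x)
  "xxvpvvpii" → prefix "x" already present; 8 new (x, v, p, v, v, p, i, i)
  "pvvvp" → prefix "p" already present; 4 new (v, v, v, p)
  "ppivivvxvxp" → prefix "ppi" already present; 8 new (v, i, v, v, x, v, x, p)
  "vpxxpx" → 6 new (v, p, x, x, p, x)
  "pppvvxv" → prefix "pp" already present; 5 new (p, v, v, x, v)
  "ixvpxxpvv" → prefix "i" already present; 8 new (x, v, p, x, x, p, v, v)
  "ixxpv" → prefix "ix" already present; 3 new (x, p, v)
  "vvvipppiixv" → prefix "v" already present; 10 new (v, v, i, p, p, p, i, i, x, v)
Total nodes = 5 + 10 + 6 + 3 + 2 + 4 + 8 + 4 + 8 + 6 + 5 + 8 + 3 + 10 = 82

82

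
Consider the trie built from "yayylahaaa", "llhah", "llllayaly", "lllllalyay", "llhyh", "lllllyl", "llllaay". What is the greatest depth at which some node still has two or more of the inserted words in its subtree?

5

Look for the deepest trie node that still has at least two words in its subtree.
e.g. "llllaay" and "llllayaly" share the prefix "lllla" of length 5; no pair shares a longer one.
Longest shared-prefix length: 5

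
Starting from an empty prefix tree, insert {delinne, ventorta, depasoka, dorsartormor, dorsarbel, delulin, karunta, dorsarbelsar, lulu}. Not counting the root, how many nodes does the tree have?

53

For each word, the new-node count is its length minus the longest prefix already in the trie:
  "delinne" → 7 new (d, e, l, i, n, n, e)
  "ventorta" → 8 new (v, e, n, t, o, r, t, a)
  "depasoka" → prefix "de" already present; 6 new (p, a, s, o, k, a)
  "dorsartormor" → prefix "d" already present; 11 new (o, r, s, a, r, t, o, r, m, o, r)
  "dorsarbel" → prefix "dorsar" already present; 3 new (b, e, l)
  "delulin" → prefix "del" already present; 4 new (u, l, i, n)
  "karunta" → 7 new (k, a, r, u, n, t, a)
  "dorsarbelsar" → prefix "dorsarbel" already present; 3 new (s, a, r)
  "lulu" → 4 new (l, u, l, u)
Total nodes = 7 + 8 + 6 + 11 + 3 + 4 + 7 + 3 + 4 = 53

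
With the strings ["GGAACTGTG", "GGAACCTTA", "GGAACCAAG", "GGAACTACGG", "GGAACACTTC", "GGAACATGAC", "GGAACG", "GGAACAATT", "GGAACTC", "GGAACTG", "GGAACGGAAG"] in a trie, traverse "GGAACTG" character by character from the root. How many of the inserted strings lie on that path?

Check each prefix of "GGAACTG" against the stored set — each match is an end-marker on the path.
Prefixes of the query that are stored words: "GGAACTG"
Count: 1

1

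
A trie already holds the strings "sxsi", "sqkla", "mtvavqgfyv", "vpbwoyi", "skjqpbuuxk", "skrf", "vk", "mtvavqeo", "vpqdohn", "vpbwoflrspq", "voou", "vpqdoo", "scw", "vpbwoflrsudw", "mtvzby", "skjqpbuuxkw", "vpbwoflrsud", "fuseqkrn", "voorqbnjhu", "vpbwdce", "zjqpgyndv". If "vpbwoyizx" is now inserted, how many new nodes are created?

Walking "vpbwoyizx" from the root, the first 7 characters ("vpbwoyi") follow existing edges; "z" is the first miss.
Each of the 2 remaining characters creates one node.

2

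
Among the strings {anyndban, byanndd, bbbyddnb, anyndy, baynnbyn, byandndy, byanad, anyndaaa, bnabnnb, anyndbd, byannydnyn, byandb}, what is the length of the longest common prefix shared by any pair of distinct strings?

Look for the deepest trie node that still has at least two words in its subtree.
"anyndban" and "anyndbd" agree on "anyndb" (6 characters) before diverging; nothing deeper is shared.
Longest shared-prefix length: 6

6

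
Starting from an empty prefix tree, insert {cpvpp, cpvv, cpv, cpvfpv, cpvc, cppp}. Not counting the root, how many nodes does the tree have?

12

Insert word by word; a character creates a node only if that edge doesn't already exist:
  "cpvpp" → 5 new (c, p, v, p, p)
  "cpvv" → prefix "cpv" already present; 1 new (v)
  "cpv" → prefix "cpv" already present; 0 new (none)
  "cpvfpv" → prefix "cpv" already present; 3 new (f, p, v)
  "cpvc" → prefix "cpv" already present; 1 new (c)
  "cppp" → prefix "cp" already present; 2 new (p, p)
Total nodes = 5 + 1 + 0 + 3 + 1 + 2 = 12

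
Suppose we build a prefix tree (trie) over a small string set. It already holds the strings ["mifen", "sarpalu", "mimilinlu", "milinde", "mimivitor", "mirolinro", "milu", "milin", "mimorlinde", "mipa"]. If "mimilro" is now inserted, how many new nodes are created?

2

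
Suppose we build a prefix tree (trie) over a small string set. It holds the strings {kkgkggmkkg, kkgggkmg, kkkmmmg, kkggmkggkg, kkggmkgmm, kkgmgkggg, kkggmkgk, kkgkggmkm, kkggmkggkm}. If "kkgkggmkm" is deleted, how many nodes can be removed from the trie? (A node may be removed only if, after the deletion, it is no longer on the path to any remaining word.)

A node on "kkgkggmkm"'s path can go only if nothing else ends at it or branches off below it.
The suffix "m" (1 node) is used only by "kkgkggmkm"; the node for "kkgkggmk" still has the child "k", so pruning stops there.
Nodes removed: 1

1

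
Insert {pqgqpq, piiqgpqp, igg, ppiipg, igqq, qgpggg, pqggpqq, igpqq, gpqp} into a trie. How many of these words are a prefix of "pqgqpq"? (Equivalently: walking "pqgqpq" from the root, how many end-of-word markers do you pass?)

1

Walk "pqgqpq" from the root; an end-of-word marker is hit whenever a stored word is a prefix of "pqgqpq".
Prefixes of the query that are stored words: "pqgqpq"
Count: 1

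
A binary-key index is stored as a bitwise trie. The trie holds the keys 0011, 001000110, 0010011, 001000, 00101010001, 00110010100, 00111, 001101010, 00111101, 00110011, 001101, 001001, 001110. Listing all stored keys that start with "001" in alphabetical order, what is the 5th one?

00101010001

Filter for "001…" and sort: "001000", "001000110", "001001", "0010011", "00101010001", "0011", "00110010100", "00110011", "001101", "001101010", "00111", "001110", "00111101"
Position 5: 00101010001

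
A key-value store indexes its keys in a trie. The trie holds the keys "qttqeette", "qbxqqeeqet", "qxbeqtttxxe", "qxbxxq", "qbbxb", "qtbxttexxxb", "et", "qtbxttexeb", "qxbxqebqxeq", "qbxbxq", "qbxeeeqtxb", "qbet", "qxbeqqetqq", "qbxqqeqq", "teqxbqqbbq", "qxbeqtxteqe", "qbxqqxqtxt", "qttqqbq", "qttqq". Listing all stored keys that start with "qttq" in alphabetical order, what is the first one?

Words with prefix "qttq", in lexicographic order: "qttqeette", "qttqq", "qttqqbq"
Position 1: qttqeette

qttqeette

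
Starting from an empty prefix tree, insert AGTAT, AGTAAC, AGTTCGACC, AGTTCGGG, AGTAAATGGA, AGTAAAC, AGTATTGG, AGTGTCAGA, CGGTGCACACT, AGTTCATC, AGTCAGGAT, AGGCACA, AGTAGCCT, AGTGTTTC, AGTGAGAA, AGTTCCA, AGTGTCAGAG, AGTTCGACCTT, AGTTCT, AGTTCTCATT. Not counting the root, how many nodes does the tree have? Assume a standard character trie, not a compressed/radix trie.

76

Insert word by word; a character creates a node only if that edge doesn't already exist:
  "AGTAT" → 5 new (A, G, T, A, T)
  "AGTAAC" → prefix "AGTA" already present; 2 new (A, C)
  "AGTTCGACC" → prefix "AGT" already present; 6 new (T, C, G, A, C, C)
  "AGTTCGGG" → prefix "AGTTCG" already present; 2 new (G, G)
  "AGTAAATGGA" → prefix "AGTAA" already present; 5 new (A, T, G, G, A)
  "AGTAAAC" → prefix "AGTAAA" already present; 1 new (C)
  "AGTATTGG" → prefix "AGTAT" already present; 3 new (T, G, G)
  "AGTGTCAGA" → prefix "AGT" already present; 6 new (G, T, C, A, G, A)
  "CGGTGCACACT" → 11 new (C, G, G, T, G, C, A, C, A, C, T)
  "AGTTCATC" → prefix "AGTTC" already present; 3 new (A, T, C)
  "AGTCAGGAT" → prefix "AGT" already present; 6 new (C, A, G, G, A, T)
  "AGGCACA" → prefix "AG" already present; 5 new (G, C, A, C, A)
  "AGTAGCCT" → prefix "AGTA" already present; 4 new (G, C, C, T)
  "AGTGTTTC" → prefix "AGTGT" already present; 3 new (T, T, C)
  "AGTGAGAA" → prefix "AGTG" already present; 4 new (A, G, A, A)
  "AGTTCCA" → prefix "AGTTC" already present; 2 new (C, A)
  "AGTGTCAGAG" → prefix "AGTGTCAGA" already present; 1 new (G)
  "AGTTCGACCTT" → prefix "AGTTCGACC" already present; 2 new (T, T)
  "AGTTCT" → prefix "AGTTC" already present; 1 new (T)
  "AGTTCTCATT" → prefix "AGTTCT" already present; 4 new (C, A, T, T)
Total nodes = 5 + 2 + 6 + 2 + 5 + 1 + 3 + 6 + 11 + 3 + 6 + 5 + 4 + 3 + 4 + 2 + 1 + 2 + 1 + 4 = 76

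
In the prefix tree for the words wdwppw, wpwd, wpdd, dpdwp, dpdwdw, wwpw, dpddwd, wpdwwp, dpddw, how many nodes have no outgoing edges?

8

Leaves are exactly the stored words that no other stored word extends.
Those words: "dpddwd", "dpdwdw", "dpdwp", "wdwppw", "wpdd", "wpdwwp", "wpwd", "wwpw"
Leaf count: 8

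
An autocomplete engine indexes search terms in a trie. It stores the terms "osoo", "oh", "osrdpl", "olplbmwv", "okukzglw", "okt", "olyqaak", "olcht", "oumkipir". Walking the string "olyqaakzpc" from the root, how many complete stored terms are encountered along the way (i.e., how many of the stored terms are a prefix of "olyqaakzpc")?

1

Traverse "olyqaakzpc" character by character; count nodes along the way that are marked as word ends.
Prefixes of the query that are stored words: "olyqaak"
Count: 1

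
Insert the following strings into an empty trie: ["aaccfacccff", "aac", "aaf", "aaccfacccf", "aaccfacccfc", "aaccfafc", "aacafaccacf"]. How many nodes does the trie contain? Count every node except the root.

Trace insertions, counting only characters that open a new branch:
  "aaccfacccff" → 11 new (a, a, c, c, f, a, c, c, c, f, f)
  "aac" → prefix "aac" already present; 0 new (none)
  "aaf" → prefix "aa" already present; 1 new (f)
  "aaccfacccf" → prefix "aaccfacccf" already present; 0 new (none)
  "aaccfacccfc" → prefix "aaccfacccf" already present; 1 new (c)
  "aaccfafc" → prefix "aaccfa" already present; 2 new (f, c)
  "aacafaccacf" → prefix "aac" already present; 8 new (a, f, a, c, c, a, c, f)
Total nodes = 11 + 0 + 1 + 0 + 1 + 2 + 8 = 23

23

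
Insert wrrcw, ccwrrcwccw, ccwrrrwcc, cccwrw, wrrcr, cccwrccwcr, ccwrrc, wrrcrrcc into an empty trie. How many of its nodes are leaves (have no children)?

6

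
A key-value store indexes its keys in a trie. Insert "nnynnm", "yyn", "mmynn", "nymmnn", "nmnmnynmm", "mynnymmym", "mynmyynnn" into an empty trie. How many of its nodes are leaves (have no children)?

A leaf is a node with no children — equivalently, the end of a word that is not a proper prefix of any other stored word.
Those words: "mmynn", "mynmyynnn", "mynnymmym", "nmnmnynmm", "nnynnm", "nymmnn", "yyn"
Leaf count: 7

7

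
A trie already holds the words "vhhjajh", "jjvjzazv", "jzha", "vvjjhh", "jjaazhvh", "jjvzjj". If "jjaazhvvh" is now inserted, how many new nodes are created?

2

Walking "jjaazhvvh" from the root, the first 7 characters ("jjaazhv") follow existing edges; "v" is the first miss.
New nodes needed: |"jjaazhvvh"| − 7 = 9 − 7 = 2.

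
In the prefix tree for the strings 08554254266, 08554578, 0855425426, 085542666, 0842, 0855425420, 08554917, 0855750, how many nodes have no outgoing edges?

Leaves are exactly the stored words that no other stored word extends.
Those words: "0842", "0855425420", "08554254266", "085542666", "08554578", "08554917", "0855750"
Leaf count: 7

7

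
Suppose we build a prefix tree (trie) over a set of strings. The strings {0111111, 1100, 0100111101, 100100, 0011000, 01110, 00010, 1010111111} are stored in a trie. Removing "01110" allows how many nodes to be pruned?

Walk "01110" from the leaf back toward the root, removing each node that no remaining word uses.
The suffix "0" (1 node) is used only by "01110"; the node for "0111" still has the child "1", so pruning stops there.
Nodes removed: 1

1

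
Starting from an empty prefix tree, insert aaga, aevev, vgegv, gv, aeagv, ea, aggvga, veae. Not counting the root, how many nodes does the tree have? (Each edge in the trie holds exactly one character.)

28

Insert word by word; a character creates a node only if that edge doesn't already exist:
  "aaga" → 4 new (a, a, g, a)
  "aevev" → prefix "a" already present; 4 new (e, v, e, v)
  "vgegv" → 5 new (v, g, e, g, v)
  "gv" → 2 new (g, v)
  "aeagv" → prefix "ae" already present; 3 new (a, g, v)
  "ea" → 2 new (e, a)
  "aggvga" → prefix "a" already present; 5 new (g, g, v, g, a)
  "veae" → prefix "v" already present; 3 new (e, a, e)
Total nodes = 4 + 4 + 5 + 2 + 3 + 2 + 5 + 3 = 28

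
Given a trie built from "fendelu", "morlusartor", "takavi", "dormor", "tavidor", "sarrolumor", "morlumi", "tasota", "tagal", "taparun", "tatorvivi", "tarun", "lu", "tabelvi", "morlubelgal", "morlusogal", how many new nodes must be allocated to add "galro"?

No existing word starts with "g", so every character of "galro" needs a new node.
5 − 0 = 5 new nodes.

5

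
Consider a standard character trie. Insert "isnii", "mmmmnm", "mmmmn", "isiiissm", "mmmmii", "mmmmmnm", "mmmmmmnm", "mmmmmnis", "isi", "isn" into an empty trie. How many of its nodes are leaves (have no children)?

7

A leaf is a node with no children — equivalently, the end of a word that is not a proper prefix of any other stored word.
Those words: "isiiissm", "isnii", "mmmmii", "mmmmmmnm", "mmmmmnis", "mmmmmnm", "mmmmnm"
Leaf count: 7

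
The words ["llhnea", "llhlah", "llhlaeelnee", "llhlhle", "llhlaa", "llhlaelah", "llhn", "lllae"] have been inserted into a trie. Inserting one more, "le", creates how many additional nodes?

Walking "le" from the root, the first 1 characters ("l") follow existing edges; "e" is the first miss.
So 2 − 1 = 1 new nodes.

1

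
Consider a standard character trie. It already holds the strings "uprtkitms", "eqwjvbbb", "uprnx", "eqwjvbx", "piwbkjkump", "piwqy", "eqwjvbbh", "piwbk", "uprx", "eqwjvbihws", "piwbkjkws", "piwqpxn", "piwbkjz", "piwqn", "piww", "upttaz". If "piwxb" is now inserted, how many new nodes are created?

2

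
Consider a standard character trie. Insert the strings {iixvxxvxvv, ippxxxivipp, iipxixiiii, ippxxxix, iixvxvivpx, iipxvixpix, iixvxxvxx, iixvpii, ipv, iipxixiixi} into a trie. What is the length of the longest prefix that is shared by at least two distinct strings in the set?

Look for the deepest trie node that still has at least two words in its subtree.
e.g. "iipxixiiii" and "iipxixiixi" share the prefix "iipxixii" of length 8; no pair shares a longer one.
Longest shared-prefix length: 8

8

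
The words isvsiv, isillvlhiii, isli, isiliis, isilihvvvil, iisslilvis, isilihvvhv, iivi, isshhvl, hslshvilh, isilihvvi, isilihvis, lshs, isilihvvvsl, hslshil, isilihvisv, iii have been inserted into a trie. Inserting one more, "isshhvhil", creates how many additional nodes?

3

"isshhv" is already a path in the trie; the remaining "hil" must be added.
So 9 − 6 = 3 new nodes.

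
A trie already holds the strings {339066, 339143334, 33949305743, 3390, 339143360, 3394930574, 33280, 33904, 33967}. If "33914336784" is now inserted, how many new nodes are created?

3

"33914336" is already a path in the trie; the remaining "784" must be added.
Each of the 3 remaining characters creates one node.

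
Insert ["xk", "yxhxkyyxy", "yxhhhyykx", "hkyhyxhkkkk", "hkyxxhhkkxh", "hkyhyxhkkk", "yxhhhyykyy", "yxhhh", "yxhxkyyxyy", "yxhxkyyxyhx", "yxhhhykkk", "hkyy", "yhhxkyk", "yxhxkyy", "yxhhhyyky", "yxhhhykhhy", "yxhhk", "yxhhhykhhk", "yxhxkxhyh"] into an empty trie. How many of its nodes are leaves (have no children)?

Leaves are exactly the stored words that no other stored word extends.
Those words: "hkyhyxhkkkk", "hkyxxhhkkxh", "hkyy", "xk", "yhhxkyk", "yxhhhykhhk", "yxhhhykhhy", "yxhhhykkk", "yxhhhyykx", "yxhhhyykyy", "yxhhk", "yxhxkxhyh", "yxhxkyyxyhx", "yxhxkyyxyy"
Leaf count: 14

14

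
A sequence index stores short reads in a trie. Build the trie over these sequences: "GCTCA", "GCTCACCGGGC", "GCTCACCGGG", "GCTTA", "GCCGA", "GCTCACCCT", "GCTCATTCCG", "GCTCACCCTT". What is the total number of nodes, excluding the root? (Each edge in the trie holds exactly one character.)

Count nodes per top-level branch (shared prefixes stored once):
  'G'-branch (GCCGA, GCTCA, GCTCACCCT, GCTCACCCTT, GCTCACCGGG, GCTCACCGGGC, GCTCATTCCG, GCTTA): 24 nodes
Sum: 24

24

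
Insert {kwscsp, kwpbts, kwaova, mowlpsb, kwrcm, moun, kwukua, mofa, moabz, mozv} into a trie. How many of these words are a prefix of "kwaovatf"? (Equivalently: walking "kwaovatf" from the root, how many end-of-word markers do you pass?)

1

Traverse "kwaovatf" character by character; count nodes along the way that are marked as word ends.
Prefixes of the query that are stored words: "kwaova"
Count: 1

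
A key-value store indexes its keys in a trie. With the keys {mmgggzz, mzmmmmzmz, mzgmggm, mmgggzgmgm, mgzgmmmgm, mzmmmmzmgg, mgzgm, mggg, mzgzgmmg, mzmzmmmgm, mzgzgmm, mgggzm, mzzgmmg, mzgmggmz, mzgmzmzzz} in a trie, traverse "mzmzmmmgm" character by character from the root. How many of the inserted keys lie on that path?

1

Walk "mzmzmmmgm" from the root; an end-of-word marker is hit whenever a stored word is a prefix of "mzmzmmmgm".
Prefixes of the query that are stored words: "mzmzmmmgm"
Count: 1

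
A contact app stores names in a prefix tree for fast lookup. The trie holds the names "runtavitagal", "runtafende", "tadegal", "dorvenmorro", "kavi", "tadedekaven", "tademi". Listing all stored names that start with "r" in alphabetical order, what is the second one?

runtavitagal

Filter for "r…" and sort: "runtafende", "runtavitagal"
Position 2: runtavitagal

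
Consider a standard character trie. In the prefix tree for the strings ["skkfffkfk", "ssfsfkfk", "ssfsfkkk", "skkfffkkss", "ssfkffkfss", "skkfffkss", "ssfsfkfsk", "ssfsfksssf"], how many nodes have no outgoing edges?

Leaves are exactly the stored words that no other stored word extends.
Those words: "skkfffkfk", "skkfffkkss", "skkfffkss", "ssfkffkfss", "ssfsfkfk", "ssfsfkfsk", "ssfsfkkk", "ssfsfksssf"
Leaf count: 8

8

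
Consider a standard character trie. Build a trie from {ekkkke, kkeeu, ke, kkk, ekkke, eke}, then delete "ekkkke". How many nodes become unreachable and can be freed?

A node on "ekkkke"'s path can go only if nothing else ends at it or branches off below it.
The suffix "ke" (2 nodes) is used only by "ekkkke"; the node for "ekkk" still has the child "e", so pruning stops there.
Nodes removed: 2

2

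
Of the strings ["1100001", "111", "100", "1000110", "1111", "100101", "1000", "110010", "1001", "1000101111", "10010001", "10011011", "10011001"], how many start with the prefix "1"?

13

Walk to "1"; the words in its subtree are exactly those with that prefix.
Words under "1": 100, 1000, 1000101111, 1000110, 1001, 10010001, 100101, 10011001, 10011011, 1100001, 110010, 111, 1111
Count: 13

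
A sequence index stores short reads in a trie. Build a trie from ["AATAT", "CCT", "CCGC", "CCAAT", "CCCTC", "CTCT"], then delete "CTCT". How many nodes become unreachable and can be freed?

3

Walk "CTCT" from the leaf back toward the root, removing each node that no remaining word uses.
The suffix "TCT" (3 nodes) is used only by "CTCT"; the node for "C" still has the child "C", so pruning stops there.
Nodes removed: 3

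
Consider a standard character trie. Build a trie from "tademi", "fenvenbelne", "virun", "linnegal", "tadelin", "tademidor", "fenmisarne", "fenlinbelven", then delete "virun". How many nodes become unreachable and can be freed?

A node on "virun"'s path can go only if nothing else ends at it or branches off below it.
No other word shares any prefix with "virun", so all 5 of its nodes go.
Nodes removed: 5

5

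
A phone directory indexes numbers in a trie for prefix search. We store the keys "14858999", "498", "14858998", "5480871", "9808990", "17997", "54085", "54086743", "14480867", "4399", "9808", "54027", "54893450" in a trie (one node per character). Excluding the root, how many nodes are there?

Insert word by word; a character creates a node only if that edge doesn't already exist:
  "14858999" → 8 new (1, 4, 8, 5, 8, 9, 9, 9)
  "498" → 3 new (4, 9, 8)
  "14858998" → prefix "1485899" already present; 1 new (8)
  "5480871" → 7 new (5, 4, 8, 0, 8, 7, 1)
  "9808990" → 7 new (9, 8, 0, 8, 9, 9, 0)
  "17997" → prefix "1" already present; 4 new (7, 9, 9, 7)
  "54085" → prefix "54" already present; 3 new (0, 8, 5)
  "54086743" → prefix "5408" already present; 4 new (6, 7, 4, 3)
  "14480867" → prefix "14" already present; 6 new (4, 8, 0, 8, 6, 7)
  "4399" → prefix "4" already present; 3 new (3, 9, 9)
  "9808" → prefix "9808" already present; 0 new (none)
  "54027" → prefix "540" already present; 2 new (2, 7)
  "54893450" → prefix "548" already present; 5 new (9, 3, 4, 5, 0)
Total nodes = 8 + 3 + 1 + 7 + 7 + 4 + 3 + 4 + 6 + 3 + 0 + 2 + 5 = 53

53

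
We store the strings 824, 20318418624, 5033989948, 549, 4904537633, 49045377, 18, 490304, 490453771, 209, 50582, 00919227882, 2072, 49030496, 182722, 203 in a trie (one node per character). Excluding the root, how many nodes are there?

Count nodes per top-level branch (shared prefixes stored once):
  '0'-branch (00919227882): 11 nodes
  '1'-branch (18, 182722): 6 nodes
  '2'-branch (203, 20318418624, 2072, 209): 14 nodes
  '4'-branch (490304, 49030496, 4904537633, 49045377, 490453771): 17 nodes
  '5'-branch (5033989948, 50582, 549): 15 nodes
  '8'-branch (824): 3 nodes
Sum: 66

66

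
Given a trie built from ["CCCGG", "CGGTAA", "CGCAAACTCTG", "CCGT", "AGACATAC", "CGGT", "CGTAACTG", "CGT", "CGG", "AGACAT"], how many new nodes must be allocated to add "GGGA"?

Nothing in the trie begins with "G"; the whole of "GGGA" is new.
4 − 0 = 4 new nodes.

4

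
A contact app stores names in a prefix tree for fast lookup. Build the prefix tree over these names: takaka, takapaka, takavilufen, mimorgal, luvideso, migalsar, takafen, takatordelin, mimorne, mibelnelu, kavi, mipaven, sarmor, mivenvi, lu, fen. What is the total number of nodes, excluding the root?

82

Trace insertions, counting only characters that open a new branch:
  "takaka" → 6 new (t, a, k, a, k, a)
  "takapaka" → prefix "taka" already present; 4 new (p, a, k, a)
  "takavilufen" → prefix "taka" already present; 7 new (v, i, l, u, f, e, n)
  "mimorgal" → 8 new (m, i, m, o, r, g, a, l)
  "luvideso" → 8 new (l, u, v, i, d, e, s, o)
  "migalsar" → prefix "mi" already present; 6 new (g, a, l, s, a, r)
  "takafen" → prefix "taka" already present; 3 new (f, e, n)
  "takatordelin" → prefix "taka" already present; 8 new (t, o, r, d, e, l, i, n)
  "mimorne" → prefix "mimor" already present; 2 new (n, e)
  "mibelnelu" → prefix "mi" already present; 7 new (b, e, l, n, e, l, u)
  "kavi" → 4 new (k, a, v, i)
  "mipaven" → prefix "mi" already present; 5 new (p, a, v, e, n)
  "sarmor" → 6 new (s, a, r, m, o, r)
  "mivenvi" → prefix "mi" already present; 5 new (v, e, n, v, i)
  "lu" → prefix "lu" already present; 0 new (none)
  "fen" → 3 new (f, e, n)
Total nodes = 6 + 4 + 7 + 8 + 8 + 6 + 3 + 8 + 2 + 7 + 4 + 5 + 6 + 5 + 0 + 3 = 82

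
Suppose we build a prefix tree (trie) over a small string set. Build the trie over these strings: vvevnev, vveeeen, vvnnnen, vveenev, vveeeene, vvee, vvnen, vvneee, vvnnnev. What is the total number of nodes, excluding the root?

25

Count nodes per top-level branch (shared prefixes stored once):
  'v'-branch (vvee, vveeeen, vveeeene, vveenev, vvevnev, vvneee, vvnen, vvnnnen, vvnnnev): 25 nodes
Sum: 25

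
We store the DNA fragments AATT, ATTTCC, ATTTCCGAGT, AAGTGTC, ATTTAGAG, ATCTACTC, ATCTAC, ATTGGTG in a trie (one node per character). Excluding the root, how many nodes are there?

Insert word by word; a character creates a node only if that edge doesn't already exist:
  "AATT" → 4 new (A, A, T, T)
  "ATTTCC" → prefix "A" already present; 5 new (T, T, T, C, C)
  "ATTTCCGAGT" → prefix "ATTTCC" already present; 4 new (G, A, G, T)
  "AAGTGTC" → prefix "AA" already present; 5 new (G, T, G, T, C)
  "ATTTAGAG" → prefix "ATTT" already present; 4 new (A, G, A, G)
  "ATCTACTC" → prefix "AT" already present; 6 new (C, T, A, C, T, C)
  "ATCTAC" → prefix "ATCTAC" already present; 0 new (none)
  "ATTGGTG" → prefix "ATT" already present; 4 new (G, G, T, G)
Total nodes = 4 + 5 + 4 + 5 + 4 + 6 + 0 + 4 = 32

32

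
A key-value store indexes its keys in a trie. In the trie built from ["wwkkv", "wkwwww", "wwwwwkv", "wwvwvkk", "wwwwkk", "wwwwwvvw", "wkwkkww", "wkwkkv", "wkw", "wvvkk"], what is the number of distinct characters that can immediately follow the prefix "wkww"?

1

Follow the path "wkww" to its node, then look at its outgoing edges.
Characters that immediately follow "wkww" among the stored strings: {w}.
That node has 1 child edge.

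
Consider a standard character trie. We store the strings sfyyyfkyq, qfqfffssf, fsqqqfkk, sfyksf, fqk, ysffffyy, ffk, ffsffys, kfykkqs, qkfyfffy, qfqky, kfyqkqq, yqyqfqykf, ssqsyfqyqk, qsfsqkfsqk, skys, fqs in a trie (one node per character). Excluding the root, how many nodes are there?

Count nodes per top-level branch (shared prefixes stored once):
  'f'-branch (ffk, ffsffys, fqk, fqs, fsqqqfkk): 18 nodes
  'k'-branch (kfykkqs, kfyqkqq): 11 nodes
  'q'-branch (qfqfffssf, qfqky, qkfyfffy, qsfsqkfsqk): 27 nodes
  's'-branch (sfyksf, sfyyyfkyq, skys, ssqsyfqyqk): 24 nodes
  'y'-branch (yqyqfqykf, ysffffyy): 16 nodes
Sum: 96

96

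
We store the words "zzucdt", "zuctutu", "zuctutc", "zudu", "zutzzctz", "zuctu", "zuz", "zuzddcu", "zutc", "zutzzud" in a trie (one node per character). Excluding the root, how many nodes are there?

Trie structure (* marks end of a word):
(root)
└─ z
   ├─ u
   │  ├─ c
   │  │  └─ t
   │  │     └─ u *
   │  │        └─ t
   │  │           ├─ c *
   │  │           └─ u *
   │  ├─ d
   │  │  └─ u *
   │  ├─ t
   │  │  ├─ c *
   │  │  └─ z
   │  │     └─ z
   │  │        ├─ c
   │  │        │  └─ t
   │  │        │     └─ z *
   │  │        └─ u
   │  │           └─ d *
   │  └─ z *
   │     └─ d
   │        └─ d
   │           └─ c
   │              └─ u *
   └─ z
      └─ u
         └─ c
            └─ d
               └─ t *
Counting every labelled node above: 29.

29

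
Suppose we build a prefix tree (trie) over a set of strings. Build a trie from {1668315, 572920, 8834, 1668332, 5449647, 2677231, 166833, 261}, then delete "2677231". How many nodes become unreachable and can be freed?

After clearing the end-marker at "2677231", prune upward until reaching a node still needed by another word.
The suffix "77231" (5 nodes) is used only by "2677231"; the node for "26" still has the child "1", so pruning stops there.
Nodes removed: 5

5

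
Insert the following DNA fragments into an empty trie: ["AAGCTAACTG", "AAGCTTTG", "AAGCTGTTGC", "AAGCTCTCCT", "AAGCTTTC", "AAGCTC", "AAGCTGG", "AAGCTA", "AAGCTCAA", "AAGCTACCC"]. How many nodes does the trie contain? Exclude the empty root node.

For each word, the new-node count is its length minus the longest prefix already in the trie:
  "AAGCTAACTG" → 10 new (A, A, G, C, T, A, A, C, T, G)
  "AAGCTTTG" → prefix "AAGCT" already present; 3 new (T, T, G)
  "AAGCTGTTGC" → prefix "AAGCT" already present; 5 new (G, T, T, G, C)
  "AAGCTCTCCT" → prefix "AAGCT" already present; 5 new (C, T, C, C, T)
  "AAGCTTTC" → prefix "AAGCTTT" already present; 1 new (C)
  "AAGCTC" → prefix "AAGCTC" already present; 0 new (none)
  "AAGCTGG" → prefix "AAGCTG" already present; 1 new (G)
  "AAGCTA" → prefix "AAGCTA" already present; 0 new (none)
  "AAGCTCAA" → prefix "AAGCTC" already present; 2 new (A, A)
  "AAGCTACCC" → prefix "AAGCTA" already present; 3 new (C, C, C)
Total nodes = 10 + 3 + 5 + 5 + 1 + 0 + 1 + 0 + 2 + 3 = 30

30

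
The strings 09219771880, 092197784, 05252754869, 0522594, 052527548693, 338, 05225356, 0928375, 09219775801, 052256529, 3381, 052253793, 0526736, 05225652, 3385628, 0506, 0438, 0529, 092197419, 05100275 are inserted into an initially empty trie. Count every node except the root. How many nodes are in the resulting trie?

For each word, the new-node count is its length minus the longest prefix already in the trie:
  "09219771880" → 11 new (0, 9, 2, 1, 9, 7, 7, 1, 8, 8, 0)
  "092197784" → prefix "0921977" already present; 2 new (8, 4)
  "05252754869" → prefix "0" already present; 10 new (5, 2, 5, 2, 7, 5, 4, 8, 6, 9)
  "0522594" → prefix "052" already present; 4 new (2, 5, 9, 4)
  "052527548693" → prefix "05252754869" already present; 1 new (3)
  "338" → 3 new (3, 3, 8)
  "05225356" → prefix "05225" already present; 3 new (3, 5, 6)
  "0928375" → prefix "092" already present; 4 new (8, 3, 7, 5)
  "09219775801" → prefix "0921977" already present; 4 new (5, 8, 0, 1)
  "052256529" → prefix "05225" already present; 4 new (6, 5, 2, 9)
  "3381" → prefix "338" already present; 1 new (1)
  "052253793" → prefix "052253" already present; 3 new (7, 9, 3)
  "0526736" → prefix "052" already present; 4 new (6, 7, 3, 6)
  "05225652" → prefix "05225652" already present; 0 new (none)
  "3385628" → prefix "338" already present; 4 new (5, 6, 2, 8)
  "0506" → prefix "05" already present; 2 new (0, 6)
  "0438" → prefix "0" already present; 3 new (4, 3, 8)
  "0529" → prefix "052" already present; 1 new (9)
  "092197419" → prefix "092197" already present; 3 new (4, 1, 9)
  "05100275" → prefix "05" already present; 6 new (1, 0, 0, 2, 7, 5)
Total nodes = 11 + 2 + 10 + 4 + 1 + 3 + 3 + 4 + 4 + 4 + 1 + 3 + 4 + 0 + 4 + 2 + 3 + 1 + 3 + 6 = 73

73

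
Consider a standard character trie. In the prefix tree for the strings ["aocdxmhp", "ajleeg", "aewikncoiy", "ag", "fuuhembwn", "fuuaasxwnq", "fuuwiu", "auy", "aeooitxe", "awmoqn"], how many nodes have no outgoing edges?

10

A leaf is a node with no children — equivalently, the end of a word that is not a proper prefix of any other stored word.
Those words: "aeooitxe", "aewikncoiy", "ag", "ajleeg", "aocdxmhp", "auy", "awmoqn", "fuuaasxwnq", "fuuhembwn", "fuuwiu"
Leaf count: 10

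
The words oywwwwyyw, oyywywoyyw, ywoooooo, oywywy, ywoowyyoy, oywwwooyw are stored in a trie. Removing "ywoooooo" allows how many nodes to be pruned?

4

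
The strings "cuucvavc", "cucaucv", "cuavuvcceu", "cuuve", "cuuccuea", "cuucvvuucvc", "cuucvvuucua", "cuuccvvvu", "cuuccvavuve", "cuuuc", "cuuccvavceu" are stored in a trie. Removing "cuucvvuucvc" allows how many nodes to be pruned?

2

Walk "cuucvvuucvc" from the leaf back toward the root, removing each node that no remaining word uses.
The suffix "vc" (2 nodes) is used only by "cuucvvuucvc"; the node for "cuucvvuuc" still has the child "u", so pruning stops there.
Nodes removed: 2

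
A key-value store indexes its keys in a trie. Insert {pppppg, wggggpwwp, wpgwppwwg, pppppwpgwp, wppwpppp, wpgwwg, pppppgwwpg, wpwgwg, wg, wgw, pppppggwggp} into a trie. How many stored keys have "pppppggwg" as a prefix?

1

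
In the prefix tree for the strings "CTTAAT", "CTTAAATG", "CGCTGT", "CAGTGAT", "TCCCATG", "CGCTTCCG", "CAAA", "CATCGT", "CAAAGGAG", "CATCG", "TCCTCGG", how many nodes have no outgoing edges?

A leaf is a node with no children — equivalently, the end of a word that is not a proper prefix of any other stored word.
Those words: "CAAAGGAG", "CAGTGAT", "CATCGT", "CGCTGT", "CGCTTCCG", "CTTAAATG", "CTTAAT", "TCCCATG", "TCCTCGG"
Leaf count: 9

9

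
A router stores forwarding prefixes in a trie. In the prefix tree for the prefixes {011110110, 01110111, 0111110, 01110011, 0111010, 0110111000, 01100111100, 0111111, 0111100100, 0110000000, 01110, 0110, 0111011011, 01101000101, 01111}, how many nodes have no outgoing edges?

A leaf is a node with no children — equivalently, the end of a word that is not a proper prefix of any other stored word.
Those words: "0110000000", "01100111100", "01101000101", "0110111000", "01110011", "0111010", "0111011011", "01110111", "0111100100", "011110110", "0111110", "0111111"
Leaf count: 12

12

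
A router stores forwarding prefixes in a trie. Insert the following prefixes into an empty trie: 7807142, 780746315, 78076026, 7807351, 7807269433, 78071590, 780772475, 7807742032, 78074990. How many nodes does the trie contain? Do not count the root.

41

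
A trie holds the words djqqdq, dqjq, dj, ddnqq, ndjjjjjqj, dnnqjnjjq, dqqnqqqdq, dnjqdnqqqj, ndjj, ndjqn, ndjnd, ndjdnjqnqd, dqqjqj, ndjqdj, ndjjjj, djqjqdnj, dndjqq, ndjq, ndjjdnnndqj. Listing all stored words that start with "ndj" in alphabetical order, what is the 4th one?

ndjjjj

Filter for "ndj…" and sort: "ndjdnjqnqd", "ndjj", "ndjjdnnndqj", "ndjjjj", "ndjjjjjqj", "ndjnd", "ndjq", "ndjqdj", "ndjqn"
The 4th is ndjjjj.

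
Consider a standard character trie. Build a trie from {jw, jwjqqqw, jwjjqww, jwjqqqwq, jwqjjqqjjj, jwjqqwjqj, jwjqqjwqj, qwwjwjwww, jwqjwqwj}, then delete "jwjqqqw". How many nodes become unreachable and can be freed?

0

A node on "jwjqqqw"'s path can go only if nothing else ends at it or branches off below it.
Every node on "jwjqqqw" is still needed (e.g. by "jwjqqqwq"), so nothing is freed.
Nodes removed: 0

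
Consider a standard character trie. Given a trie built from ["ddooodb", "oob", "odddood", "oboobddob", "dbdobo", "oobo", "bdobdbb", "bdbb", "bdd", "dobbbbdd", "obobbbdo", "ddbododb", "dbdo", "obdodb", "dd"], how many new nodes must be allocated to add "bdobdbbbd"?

2

The longest prefix of "bdobdbbbd" already in the trie is "bdobdbb" (length 7).
Each of the 2 remaining characters creates one node.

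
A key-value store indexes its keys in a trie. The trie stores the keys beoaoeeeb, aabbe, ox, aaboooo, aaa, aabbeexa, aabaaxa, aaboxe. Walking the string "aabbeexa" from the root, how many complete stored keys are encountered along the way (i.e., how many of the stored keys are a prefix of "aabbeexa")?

Traverse "aabbeexa" character by character; count nodes along the way that are marked as word ends.
Prefixes of the query that are stored words: "aabbe", "aabbeexa"
Count: 2

2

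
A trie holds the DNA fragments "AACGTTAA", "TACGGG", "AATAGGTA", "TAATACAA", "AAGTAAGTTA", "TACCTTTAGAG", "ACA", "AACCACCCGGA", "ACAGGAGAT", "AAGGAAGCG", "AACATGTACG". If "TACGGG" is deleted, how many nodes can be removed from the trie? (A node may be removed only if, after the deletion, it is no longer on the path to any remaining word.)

Walk "TACGGG" from the leaf back toward the root, removing each node that no remaining word uses.
The suffix "GGG" (3 nodes) is used only by "TACGGG"; the node for "TAC" still has the child "C", so pruning stops there.
Nodes removed: 3

3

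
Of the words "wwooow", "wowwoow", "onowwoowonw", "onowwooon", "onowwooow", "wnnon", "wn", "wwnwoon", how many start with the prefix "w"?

Filter for entries beginning with "w":
Words under "w": wn, wnnon, wowwoow, wwnwoon, wwooow
Count: 5

5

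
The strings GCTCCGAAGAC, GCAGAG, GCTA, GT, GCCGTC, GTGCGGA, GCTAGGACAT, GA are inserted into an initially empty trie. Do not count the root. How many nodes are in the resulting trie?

33

Trie structure (* marks end of a word):
(root)
└─ G
   ├─ A *
   ├─ C
   │  ├─ A
   │  │  └─ G
   │  │     └─ A
   │  │        └─ G *
   │  ├─ C
   │  │  └─ G
   │  │     └─ T
   │  │        └─ C *
   │  └─ T
   │     ├─ A *
   │     │  └─ G
   │     │     └─ G
   │     │        └─ A
   │     │           └─ C
   │     │              └─ A
   │     │                 └─ T *
   │     └─ C
   │        └─ C
   │           └─ G
   │              └─ A
   │                 └─ A
   │                    └─ G
   │                       └─ A
   │                          └─ C *
   └─ T *
      └─ G
         └─ C
            └─ G
               └─ G
                  └─ A *
Counting every labelled node above: 33.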